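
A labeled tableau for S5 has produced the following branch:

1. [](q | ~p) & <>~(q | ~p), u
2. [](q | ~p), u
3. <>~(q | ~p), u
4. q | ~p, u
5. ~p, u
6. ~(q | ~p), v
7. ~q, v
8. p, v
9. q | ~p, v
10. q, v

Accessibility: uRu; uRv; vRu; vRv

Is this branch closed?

Both q and ~q appear at v.

Yes, closed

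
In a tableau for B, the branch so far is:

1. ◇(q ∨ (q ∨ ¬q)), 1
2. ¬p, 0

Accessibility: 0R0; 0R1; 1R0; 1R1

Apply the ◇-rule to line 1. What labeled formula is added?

a fresh world 2 with 1R2, and q ∨ (q ∨ ¬q) at 2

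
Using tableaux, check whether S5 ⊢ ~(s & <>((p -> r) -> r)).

Tableau for the negation s & <>((p -> r) -> r):
1. s & <>((p -> r) -> r), u
2. s, u
3. <>((p -> r) -> r), u
4. (p -> r) -> r, v
5. r, v
Accessibility: uRu, uRv, vRu, vRv
The negation has an open branch (countermodel exists).

Invalid (countermodel exists)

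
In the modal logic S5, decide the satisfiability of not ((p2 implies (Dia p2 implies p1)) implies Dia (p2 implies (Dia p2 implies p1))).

1. not ((p2 implies (Dia p2 implies p1)) implies Dia (p2 implies (Dia p2 implies p1))), w0
2. p2 implies (Dia p2 implies p1), w0
3. not Dia (p2 implies (Dia p2 implies p1)), w0
4. not (p2 implies (Dia p2 implies p1)), w0
5. p2, w0
6. not (Dia p2 implies p1), w0
7. Dia p2, w0
8. not p1, w0
9. Dia p2 implies p1, w0
10. not Dia p2, w0
11. not p2, w0
Accessibility: w0Rw0
Branch closes: p2 and not p2 both at w0.
All branches of the tableau close; one closing branch shown above.

Unsatisfiable (every branch closes)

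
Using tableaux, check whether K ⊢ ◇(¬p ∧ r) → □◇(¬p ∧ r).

Tableau for the negation ¬(◇(¬p ∧ r) → □◇(¬p ∧ r)):
1. ¬(◇(¬p ∧ r) → □◇(¬p ∧ r)), u
2. ◇(¬p ∧ r), u
3. ¬□◇(¬p ∧ r), u
4. ¬p ∧ r, v
5. ¬p, v
6. r, v
7. ¬◇(¬p ∧ r), w
Accessibility: uRv, uRw
The negation has an open branch (countermodel exists).

Invalid (countermodel exists)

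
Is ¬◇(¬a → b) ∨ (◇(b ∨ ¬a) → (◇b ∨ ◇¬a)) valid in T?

Tableau for the negation ¬(¬◇(¬a → b) ∨ (◇(b ∨ ¬a) → (◇b ∨ ◇¬a))):
1. ¬(¬◇(¬a → b) ∨ (◇(b ∨ ¬a) → (◇b ∨ ◇¬a))), u
2. ◇(¬a → b), u   [¬∨-rule on 1]
3. ¬(◇(b ∨ ¬a) → (◇b ∨ ◇¬a)), u   [¬∨-rule on 1]
4. ◇(b ∨ ¬a), u   [¬→-rule on 3]
5. ¬(◇b ∨ ◇¬a), u   [¬→-rule on 3]
6. ¬◇b, u   [¬∨-rule on 5]
7. ¬◇¬a, u   [¬∨-rule on 5]
8. ¬b, u   [¬◇-rule on 6 via uRu]
9. a, u   [¬◇-rule on 7 via uRu]
10. ¬a → b, v   [◇-rule on 2: fresh world v, uRv]
11. ¬b, v   [¬◇-rule on 6 via uRv]
12. a, v   [¬◇-rule on 7 via uRv]
13. b ∨ ¬a, w   [◇-rule on 4: fresh world w, uRw]
14. ¬b, w   [¬◇-rule on 6 via uRw]
15. a, w   [¬◇-rule on 7 via uRw]
16. ¬a, w   [∨-rule on 13 (branches; this branch)]
Accessibility: uRu, uRv, uRw, vRv, wRw
Branch closes: a and ¬a both at w.
All branches of the negation close; one closing branch shown above.

Valid in T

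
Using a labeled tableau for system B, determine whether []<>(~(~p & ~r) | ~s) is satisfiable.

Yes, satisfiable

1. []<>(~(~p & ~r) | ~s), w0
2. <>(~(~p & ~r) | ~s), w0   [[]-rule on 1 via w0Rw0]
3. ~(~p & ~r) | ~s, w1   [<>-rule on 2: fresh world w1, w0Rw1]
4. <>(~(~p & ~r) | ~s), w1   [[]-rule on 1 via w0Rw1]
5. ~s, w1   [|-rule on 3 (branches; this branch)]
6. ~(~p & ~r) | ~s, w2   [<>-rule on 4: fresh world w2, w1Rw2]
7. ~s, w2   [|-rule on 6 (branches; this branch)]
Accessibility: w0Rw0, w0Rw1, w1Rw0, w1Rw1, w1Rw2, w2Rw1, w2Rw2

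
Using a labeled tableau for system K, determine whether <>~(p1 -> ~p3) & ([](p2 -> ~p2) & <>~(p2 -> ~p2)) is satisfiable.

Unsatisfiable (every branch closes)

1. <>~(p1 -> ~p3) & ([](p2 -> ~p2) & <>~(p2 -> ~p2)), 0
2. <>~(p1 -> ~p3), 0
3. [](p2 -> ~p2) & <>~(p2 -> ~p2), 0
4. [](p2 -> ~p2), 0
5. <>~(p2 -> ~p2), 0
6. ~(p1 -> ~p3), 1
7. p1, 1
8. p3, 1
9. p2 -> ~p2, 1
10. ~p2, 1
11. ~(p2 -> ~p2), 2
12. p2, 2
13. p2 -> ~p2, 2
14. ~p2, 2
Accessibility: 0R1, 0R2
Branch closes: p2 and ~p2 both at 2.
(One branch shown.) All branches close.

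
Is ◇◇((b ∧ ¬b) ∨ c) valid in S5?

Not valid

Tableau for the negation ¬◇◇((b ∧ ¬b) ∨ c):
1. ¬◇◇((b ∧ ¬b) ∨ c), u
2. ¬◇((b ∧ ¬b) ∨ c), u
3. ¬((b ∧ ¬b) ∨ c), u
4. ¬(b ∧ ¬b), u
5. ¬c, u
6. b, u
Accessibility: uRu
The negation has an open branch (countermodel exists).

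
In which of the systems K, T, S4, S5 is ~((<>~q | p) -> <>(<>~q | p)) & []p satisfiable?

T-tableau for the formula:
1. ~((<>~q | p) -> <>(<>~q | p)) & []p, 0
2. ~((<>~q | p) -> <>(<>~q | p)), 0
3. []p, 0
4. <>~q | p, 0
5. ~<>(<>~q | p), 0
6. p, 0
7. ~(<>~q | p), 0
8. ~<>~q, 0
9. ~p, 0
Accessibility: 0R0
Branch closes: p and ~p both at 0.
Every branch closes (one shown): unsatisfiable in T, hence also in S4, S5 (every S4/S5-frame is a T-frame).
K-tableau for the formula:
1. ~((<>~q | p) -> <>(<>~q | p)) & []p, 0
2. ~((<>~q | p) -> <>(<>~q | p)), 0
3. []p, 0
4. <>~q | p, 0
5. ~<>(<>~q | p), 0
6. p, 0
Complete open branch: satisfiable in K.

K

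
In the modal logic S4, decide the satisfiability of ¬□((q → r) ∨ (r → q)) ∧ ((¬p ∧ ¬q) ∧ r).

1. ¬□((q → r) ∨ (r → q)) ∧ ((¬p ∧ ¬q) ∧ r), 0
2. ¬□((q → r) ∨ (r → q)), 0
3. (¬p ∧ ¬q) ∧ r, 0
4. ¬p ∧ ¬q, 0
5. r, 0
6. ¬p, 0
7. ¬q, 0
8. ¬((q → r) ∨ (r → q)), 1
9. ¬(q → r), 1
10. ¬(r → q), 1
11. q, 1
12. ¬r, 1
13. r, 1
14. ¬q, 1
Accessibility: 0R0, 0R1, 1R1
Branch closes: r and ¬r both at 1.
(One branch shown.) All branches close.

Unsatisfiable (every branch closes)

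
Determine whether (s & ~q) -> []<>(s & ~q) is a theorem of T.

No, not valid

Tableau for the negation ~((s & ~q) -> []<>(s & ~q)):
1. ~((s & ~q) -> []<>(s & ~q)), w0
2. s & ~q, w0
3. ~[]<>(s & ~q), w0
4. s, w0
5. ~q, w0
6. ~<>(s & ~q), w1
7. ~(s & ~q), w1
8. q, w1
Accessibility: w0Rw0, w0Rw1, w1Rw1
The negation has an open branch (countermodel exists).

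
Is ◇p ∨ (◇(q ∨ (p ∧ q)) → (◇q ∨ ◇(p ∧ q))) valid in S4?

Valid in S4

Tableau for the negation ¬(◇p ∨ (◇(q ∨ (p ∧ q)) → (◇q ∨ ◇(p ∧ q)))):
1. ¬(◇p ∨ (◇(q ∨ (p ∧ q)) → (◇q ∨ ◇(p ∧ q)))), 0
2. ¬◇p, 0   [¬∨-rule on 1]
3. ¬(◇(q ∨ (p ∧ q)) → (◇q ∨ ◇(p ∧ q))), 0   [¬∨-rule on 1]
4. ◇(q ∨ (p ∧ q)), 0   [¬→-rule on 3]
5. ¬(◇q ∨ ◇(p ∧ q)), 0   [¬→-rule on 3]
6. ¬◇q, 0   [¬∨-rule on 5]
7. ¬◇(p ∧ q), 0   [¬∨-rule on 5]
8. ¬p, 0   [¬◇-rule on 2 via 0R0]
9. ¬q, 0   [¬◇-rule on 6 via 0R0]
10. ¬(p ∧ q), 0   [¬◇-rule on 7 via 0R0]
11. q ∨ (p ∧ q), 1   [◇-rule on 4: fresh world 1, 0R1]
12. ¬p, 1   [¬◇-rule on 2 via 0R1]
13. ¬q, 1   [¬◇-rule on 6 via 0R1]
14. ¬(p ∧ q), 1   [¬◇-rule on 7 via 0R1]
15. p ∧ q, 1   [∨-rule on 11 (branches; this branch)]
16. p, 1   [∧-rule on 15]
17. q, 1   [∧-rule on 15]
Accessibility: 0R0, 0R1, 1R1
Branch closes: p and ¬p both at 1.
Every branch of the negation's tableau closes; the branch above is one of them.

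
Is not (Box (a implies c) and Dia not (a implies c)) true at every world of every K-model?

Tableau for the negation Box (a implies c) and Dia not (a implies c):
1. Box (a implies c) and Dia not (a implies c), 0
2. Box (a implies c), 0   [and-rule on 1]
3. Dia not (a implies c), 0   [and-rule on 1]
4. not (a implies c), 1   [Dia-rule on 3: fresh world 1, 0R1]
5. a, 1   [neg-implies-rule on 4]
6. not c, 1   [neg-implies-rule on 4]
7. a implies c, 1   [Box-rule on 2 via 0R1]
8. c, 1   [implies-rule on 7 (branches; this branch)]
Accessibility: 0R1
Branch closes: c and not c both at 1.
Every branch of the negation's tableau closes; the branch above is one of them.

Valid in K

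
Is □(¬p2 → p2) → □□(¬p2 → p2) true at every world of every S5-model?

Tableau for the negation ¬(□(¬p2 → p2) → □□(¬p2 → p2)):
1. ¬(□(¬p2 → p2) → □□(¬p2 → p2)), w0
2. □(¬p2 → p2), w0
3. ¬□□(¬p2 → p2), w0
4. ¬p2 → p2, w0
5. p2, w0
6. ¬□(¬p2 → p2), w1
7. ¬p2 → p2, w1
8. p2, w1
9. ¬(¬p2 → p2), w2
10. ¬p2, w2
11. ¬p2 → p2, w2
12. p2, w2
Accessibility: w0Rw0, w0Rw1, w0Rw2, w1Rw0, w1Rw1, w1Rw2, w2Rw0, w2Rw1, w2Rw2
Branch closes: p2 and ¬p2 both at w2.
All branches of the negation close; one closing branch shown above.

Valid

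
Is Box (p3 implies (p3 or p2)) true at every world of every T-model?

Valid in T

Tableau for the negation not Box (p3 implies (p3 or p2)):
1. not Box (p3 implies (p3 or p2)), u
2. not (p3 implies (p3 or p2)), v
3. p3, v
4. not (p3 or p2), v
5. not p3, v
6. not p2, v
Accessibility: uRu, uRv, vRv
Branch closes: p3 and not p3 both at v.
All branches of the negation close; one closing branch shown above.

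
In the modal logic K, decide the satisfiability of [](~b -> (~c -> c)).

1. [](~b -> (~c -> c)), u

Satisfiable (open branch found)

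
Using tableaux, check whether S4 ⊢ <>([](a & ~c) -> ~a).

Not valid

Tableau for the negation ~<>([](a & ~c) -> ~a):
1. ~<>([](a & ~c) -> ~a), w0
2. ~([](a & ~c) -> ~a), w0
3. [](a & ~c), w0
4. a, w0
5. a & ~c, w0
6. ~c, w0
Accessibility: w0Rw0
The negation has an open branch (countermodel exists).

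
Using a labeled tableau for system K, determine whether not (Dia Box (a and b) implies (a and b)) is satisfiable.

Satisfiable (open branch found)

1. not (Dia Box (a and b) implies (a and b)), u
2. Dia Box (a and b), u   [neg-implies-rule on 1]
3. not (a and b), u   [neg-implies-rule on 1]
4. not b, u   [neg-and-rule on 3 (branches; this branch)]
5. Box (a and b), v   [Dia-rule on 2: fresh world v, uRv]
Accessibility: uRv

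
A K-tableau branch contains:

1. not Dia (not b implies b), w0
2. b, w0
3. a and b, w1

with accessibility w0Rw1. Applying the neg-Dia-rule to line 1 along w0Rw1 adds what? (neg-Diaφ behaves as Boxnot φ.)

not (not b implies b), w1

neg-Diaφ behaves as Boxnot φ: propagate the negated body to each accessible world.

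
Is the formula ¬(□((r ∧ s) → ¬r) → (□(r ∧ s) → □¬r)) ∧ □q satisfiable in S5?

1. ¬(□((r ∧ s) → ¬r) → (□(r ∧ s) → □¬r)) ∧ □q, w0
2. ¬(□((r ∧ s) → ¬r) → (□(r ∧ s) → □¬r)), w0
3. □q, w0
4. □((r ∧ s) → ¬r), w0
5. ¬(□(r ∧ s) → □¬r), w0
6. □(r ∧ s), w0
7. ¬□¬r, w0
8. q, w0
9. (r ∧ s) → ¬r, w0
10. r ∧ s, w0
11. r, w0
12. s, w0
13. ¬(r ∧ s), w0
14. ¬s, w0
Accessibility: w0Rw0
Branch closes: s and ¬s both at w0.
Every branch closes; the branch above is one of them.

Unsatisfiable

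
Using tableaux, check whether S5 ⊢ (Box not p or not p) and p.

Not valid

Tableau for the negation not ((Box not p or not p) and p):
1. not ((Box not p or not p) and p), u
2. not p, u
Accessibility: uRu
The negation has an open branch (countermodel exists).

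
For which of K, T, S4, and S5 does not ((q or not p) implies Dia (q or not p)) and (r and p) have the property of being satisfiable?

T-tableau for the formula:
1. not ((q or not p) implies Dia (q or not p)) and (r and p), w0
2. not ((q or not p) implies Dia (q or not p)), w0
3. r and p, w0
4. q or not p, w0
5. not Dia (q or not p), w0
6. r, w0
7. p, w0
8. not (q or not p), w0
9. not q, w0
10. not p, w0
Accessibility: w0Rw0
Branch closes: p and not p both at w0.
Every branch closes (one shown): unsatisfiable in T, hence also in S4, S5 (every S4/S5-frame is a T-frame).
K-tableau for the formula:
1. not ((q or not p) implies Dia (q or not p)) and (r and p), w0
2. not ((q or not p) implies Dia (q or not p)), w0
3. r and p, w0
4. q or not p, w0
5. not Dia (q or not p), w0
6. r, w0
7. p, w0
8. q, w0
Complete open branch: satisfiable in K.

K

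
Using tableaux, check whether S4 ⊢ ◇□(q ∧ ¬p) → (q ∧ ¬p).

No, not valid

Tableau for the negation ¬(◇□(q ∧ ¬p) → (q ∧ ¬p)):
1. ¬(◇□(q ∧ ¬p) → (q ∧ ¬p)), u
2. ◇□(q ∧ ¬p), u
3. ¬(q ∧ ¬p), u
4. p, u
5. □(q ∧ ¬p), v
6. q ∧ ¬p, v
7. q, v
8. ¬p, v
Accessibility: uRu, uRv, vRv
The negation has an open branch (countermodel exists).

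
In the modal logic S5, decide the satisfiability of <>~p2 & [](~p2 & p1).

Satisfiable

1. <>~p2 & [](~p2 & p1), w0
2. <>~p2, w0
3. [](~p2 & p1), w0
4. ~p2 & p1, w0
5. ~p2, w0
6. p1, w0
7. ~p2, w1
8. ~p2 & p1, w1
9. p1, w1
Accessibility: w0Rw0, w0Rw1, w1Rw0, w1Rw1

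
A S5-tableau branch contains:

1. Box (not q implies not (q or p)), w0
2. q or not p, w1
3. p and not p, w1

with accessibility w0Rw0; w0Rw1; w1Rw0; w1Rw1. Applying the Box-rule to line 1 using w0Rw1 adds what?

not q implies not (q or p), w1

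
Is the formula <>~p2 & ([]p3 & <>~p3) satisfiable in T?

No, unsatisfiable

1. <>~p2 & ([]p3 & <>~p3), 0
2. <>~p2, 0   [&-rule on 1]
3. []p3 & <>~p3, 0   [&-rule on 1]
4. []p3, 0   [&-rule on 3]
5. <>~p3, 0   [&-rule on 3]
6. p3, 0   [[]-rule on 4 via 0R0]
7. ~p2, 1   [<>-rule on 2: fresh world 1, 0R1]
8. p3, 1   [[]-rule on 4 via 0R1]
9. ~p3, 2   [<>-rule on 5: fresh world 2, 0R2]
10. p3, 2   [[]-rule on 4 via 0R2]
Accessibility: 0R0, 0R1, 0R2, 1R1, 2R2
Branch closes: p3 and ~p3 both at 2.
(One branch shown.) All branches close.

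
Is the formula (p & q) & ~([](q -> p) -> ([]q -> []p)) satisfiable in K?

Unsatisfiable (every branch closes)

1. (p & q) & ~([](q -> p) -> ([]q -> []p)), 0
2. p & q, 0
3. ~([](q -> p) -> ([]q -> []p)), 0
4. p, 0
5. q, 0
6. [](q -> p), 0
7. ~([]q -> []p), 0
8. []q, 0
9. ~[]p, 0
10. ~p, 1
11. q -> p, 1
12. q, 1
13. p, 1
Accessibility: 0R1
Branch closes: p and ~p both at 1.
Every branch closes; the branch above is one of them.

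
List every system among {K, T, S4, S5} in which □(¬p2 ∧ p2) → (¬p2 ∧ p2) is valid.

T, S4, S5

T-tableau for the negation ¬(□(¬p2 ∧ p2) → (¬p2 ∧ p2)):
1. ¬(□(¬p2 ∧ p2) → (¬p2 ∧ p2)), 0
2. □(¬p2 ∧ p2), 0   [¬→-rule on 1]
3. ¬(¬p2 ∧ p2), 0   [¬→-rule on 1]
4. ¬p2 ∧ p2, 0   [□-rule on 2 via 0R0]
5. ¬p2, 0   [∧-rule on 4]
6. p2, 0   [∧-rule on 4]
Accessibility: 0R0
Branch closes: p2 and ¬p2 both at 0.
Every branch closes (one shown): valid in T, hence also in S4, S5 (every theorem of T is a theorem of S4 and S5).
K-tableau for the negation ¬(□(¬p2 ∧ p2) → (¬p2 ∧ p2)):
1. ¬(□(¬p2 ∧ p2) → (¬p2 ∧ p2)), 0
2. □(¬p2 ∧ p2), 0   [¬→-rule on 1]
3. ¬(¬p2 ∧ p2), 0   [¬→-rule on 1]
4. ¬p2, 0   [¬∧-rule on 3 (branches; this branch)]
Complete open branch: countermodel on a K-frame, so not valid in K.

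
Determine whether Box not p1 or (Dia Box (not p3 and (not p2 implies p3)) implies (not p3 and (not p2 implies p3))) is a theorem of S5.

Tableau for the negation not (Box not p1 or (Dia Box (not p3 and (not p2 implies p3)) implies (not p3 and (not p2 implies p3)))):
1. not (Box not p1 or (Dia Box (not p3 and (not p2 implies p3)) implies (not p3 and (not p2 implies p3)))), u
2. not Box not p1, u
3. not (Dia Box (not p3 and (not p2 implies p3)) implies (not p3 and (not p2 implies p3))), u
4. Dia Box (not p3 and (not p2 implies p3)), u
5. not (not p3 and (not p2 implies p3)), u
6. not (not p2 implies p3), u
7. not p2, u
8. not p3, u
9. p1, v
10. Box (not p3 and (not p2 implies p3)), w
11. not p3 and (not p2 implies p3), u
12. not p2 implies p3, u
13. not p3 and (not p2 implies p3), v
14. not p3, v
15. not p2 implies p3, v
16. not p3 and (not p2 implies p3), w
17. not p3, w
18. not p2 implies p3, w
19. p3, u
Accessibility: uRu, uRv, uRw, vRu, vRv, vRw, wRu, wRv, wRw
Branch closes: p3 and not p3 both at u.
All branches of the negation close; one closing branch shown above.

Valid in S5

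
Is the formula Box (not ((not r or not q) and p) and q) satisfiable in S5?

Yes, satisfiable

1. Box (not ((not r or not q) and p) and q), 0
2. not ((not r or not q) and p) and q, 0
3. not ((not r or not q) and p), 0
4. q, 0
5. not p, 0
Accessibility: 0R0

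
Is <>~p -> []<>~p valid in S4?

Not valid

Tableau for the negation ~(<>~p -> []<>~p):
1. ~(<>~p -> []<>~p), 0
2. <>~p, 0   [~->-rule on 1]
3. ~[]<>~p, 0   [~->-rule on 1]
4. ~p, 1   [<>-rule on 2: fresh world 1, 0R1]
5. ~<>~p, 2   [~[]-rule on 3: fresh world 2, 0R2]
6. p, 2   [~<>-rule on 5 via 2R2]
Accessibility: 0R0, 0R1, 0R2, 1R1, 2R2
The negation has an open branch (countermodel exists).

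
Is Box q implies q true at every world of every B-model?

Valid in B

Tableau for the negation not (Box q implies q):
1. not (Box q implies q), u
2. Box q, u
3. not q, u
4. q, u
Accessibility: uRu
Branch closes: q and not q both at u.
Every branch of the negation's tableau closes; the branch above is one of them.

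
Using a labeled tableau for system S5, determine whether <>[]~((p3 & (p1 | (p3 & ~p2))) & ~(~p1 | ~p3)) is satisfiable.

Satisfiable

1. <>[]~((p3 & (p1 | (p3 & ~p2))) & ~(~p1 | ~p3)), 0
2. []~((p3 & (p1 | (p3 & ~p2))) & ~(~p1 | ~p3)), 1
3. ~((p3 & (p1 | (p3 & ~p2))) & ~(~p1 | ~p3)), 0
4. ~((p3 & (p1 | (p3 & ~p2))) & ~(~p1 | ~p3)), 1
5. ~p1 | ~p3, 0
6. ~p1 | ~p3, 1
7. ~p3, 0
8. ~p3, 1
Accessibility: 0R0, 0R1, 1R0, 1R1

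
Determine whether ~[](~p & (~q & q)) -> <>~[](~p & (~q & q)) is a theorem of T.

Tableau for the negation ~(~[](~p & (~q & q)) -> <>~[](~p & (~q & q))):
1. ~(~[](~p & (~q & q)) -> <>~[](~p & (~q & q))), 0
2. ~[](~p & (~q & q)), 0
3. ~<>~[](~p & (~q & q)), 0
4. [](~p & (~q & q)), 0
5. ~p & (~q & q), 0
6. ~p, 0
7. ~q & q, 0
8. ~q, 0
9. q, 0
Accessibility: 0R0
Branch closes: q and ~q both at 0.
All branches of the negation close; one closing branch shown above.

Valid in T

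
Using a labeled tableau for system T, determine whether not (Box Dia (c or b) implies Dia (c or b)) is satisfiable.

1. not (Box Dia (c or b) implies Dia (c or b)), u
2. Box Dia (c or b), u   [neg-implies-rule on 1]
3. not Dia (c or b), u   [neg-implies-rule on 1]
4. Dia (c or b), u   [Box-rule on 2 via uRu]
5. not (c or b), u   [neg-Dia-rule on 3 via uRu]
6. not c, u   [neg-or-rule on 5]
7. not b, u   [neg-or-rule on 5]
8. c or b, v   [Dia-rule on 4: fresh world v, uRv]
9. Dia (c or b), v   [Box-rule on 2 via uRv]
10. not (c or b), v   [neg-Dia-rule on 3 via uRv]
11. not c, v   [neg-or-rule on 10]
12. not b, v   [neg-or-rule on 10]
13. b, v   [or-rule on 8 (branches; this branch)]
Accessibility: uRu, uRv, vRv
Branch closes: b and not b both at v.
Every branch closes; the branch above is one of them.

Unsatisfiable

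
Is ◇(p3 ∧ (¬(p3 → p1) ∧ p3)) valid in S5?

Tableau for the negation ¬◇(p3 ∧ (¬(p3 → p1) ∧ p3)):
1. ¬◇(p3 ∧ (¬(p3 → p1) ∧ p3)), u
2. ¬(p3 ∧ (¬(p3 → p1) ∧ p3)), u   [¬◇-rule on 1 via uRu]
3. ¬(¬(p3 → p1) ∧ p3), u   [¬∧-rule on 2 (branches; this branch)]
4. ¬p3, u   [¬∧-rule on 3 (branches; this branch)]
Accessibility: uRu
The negation has an open branch (countermodel exists).

Invalid (countermodel exists)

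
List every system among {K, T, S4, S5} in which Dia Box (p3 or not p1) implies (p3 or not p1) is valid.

S5-tableau for the negation not (Dia Box (p3 or not p1) implies (p3 or not p1)):
1. not (Dia Box (p3 or not p1) implies (p3 or not p1)), w0
2. Dia Box (p3 or not p1), w0
3. not (p3 or not p1), w0
4. not p3, w0
5. p1, w0
6. Box (p3 or not p1), w1
7. p3 or not p1, w0
8. p3 or not p1, w1
9. not p1, w0
Accessibility: w0Rw0, w0Rw1, w1Rw0, w1Rw1
Branch closes: p1 and not p1 both at w0.
Every branch closes (one shown): valid in S5.
S4-tableau for the negation not (Dia Box (p3 or not p1) implies (p3 or not p1)):
1. not (Dia Box (p3 or not p1) implies (p3 or not p1)), w0
2. Dia Box (p3 or not p1), w0
3. not (p3 or not p1), w0
4. not p3, w0
5. p1, w0
6. Box (p3 or not p1), w1
7. p3 or not p1, w1
8. not p1, w1
Accessibility: w0Rw0, w0Rw1, w1Rw1
Complete open branch: countermodel on an S4-frame, so not valid in S4, nor in K, T (the same frame is also a K-frame and a T-frame).

S5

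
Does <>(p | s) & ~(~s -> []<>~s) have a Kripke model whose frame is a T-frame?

Yes, satisfiable

1. <>(p | s) & ~(~s -> []<>~s), u
2. <>(p | s), u   [&-rule on 1]
3. ~(~s -> []<>~s), u   [&-rule on 1]
4. ~s, u   [~->-rule on 3]
5. ~[]<>~s, u   [~->-rule on 3]
6. p | s, v   [<>-rule on 2: fresh world v, uRv]
7. s, v   [|-rule on 6 (branches; this branch)]
8. ~<>~s, w   [~[]-rule on 5: fresh world w, uRw]
9. s, w   [~<>-rule on 8 via wRw]
Accessibility: uRu, uRv, uRw, vRv, wRw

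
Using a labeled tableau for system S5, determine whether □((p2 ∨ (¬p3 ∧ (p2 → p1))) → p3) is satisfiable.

1. □((p2 ∨ (¬p3 ∧ (p2 → p1))) → p3), u
2. (p2 ∨ (¬p3 ∧ (p2 → p1))) → p3, u
3. p3, u
Accessibility: uRu

Yes, satisfiable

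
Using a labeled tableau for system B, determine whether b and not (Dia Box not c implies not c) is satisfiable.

Unsatisfiable

1. b and not (Dia Box not c implies not c), 0
2. b, 0
3. not (Dia Box not c implies not c), 0
4. Dia Box not c, 0
5. c, 0
6. Box not c, 1
7. not c, 0
Accessibility: 0R0, 0R1, 1R0, 1R1
Branch closes: c and not c both at 0.
(One branch shown.) All branches close.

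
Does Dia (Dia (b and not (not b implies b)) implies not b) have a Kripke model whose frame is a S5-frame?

Satisfiable (open branch found)

1. Dia (Dia (b and not (not b implies b)) implies not b), 0
2. Dia (b and not (not b implies b)) implies not b, 1   [Dia-rule on 1: fresh world 1, 0R1]
3. not b, 1   [implies-rule on 2 (branches; this branch)]
Accessibility: 0R0, 0R1, 1R0, 1R1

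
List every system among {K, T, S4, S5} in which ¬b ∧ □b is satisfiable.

T-tableau for the formula:
1. ¬b ∧ □b, u
2. ¬b, u
3. □b, u
4. b, u
Accessibility: uRu
Branch closes: b and ¬b both at u.
Every branch closes (one shown): unsatisfiable in T, hence also in S4, S5 (every S4/S5-frame is a T-frame).
K-tableau for the formula:
1. ¬b ∧ □b, u
2. ¬b, u
3. □b, u
Complete open branch: satisfiable in K.

K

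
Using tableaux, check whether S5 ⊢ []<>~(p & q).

Tableau for the negation ~[]<>~(p & q):
1. ~[]<>~(p & q), 0
2. ~<>~(p & q), 1   [~[]-rule on 1: fresh world 1, 0R1]
3. p & q, 0   [~<>-rule on 2 via 1R0]
4. p, 0   [&-rule on 3]
5. q, 0   [&-rule on 3]
6. p & q, 1   [~<>-rule on 2 via 1R1]
7. p, 1   [&-rule on 6]
8. q, 1   [&-rule on 6]
Accessibility: 0R0, 0R1, 1R0, 1R1
The negation has an open branch (countermodel exists).

Not valid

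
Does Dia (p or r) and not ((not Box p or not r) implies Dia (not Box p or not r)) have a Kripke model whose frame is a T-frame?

1. Dia (p or r) and not ((not Box p or not r) implies Dia (not Box p or not r)), 0
2. Dia (p or r), 0
3. not ((not Box p or not r) implies Dia (not Box p or not r)), 0
4. not Box p or not r, 0
5. not Dia (not Box p or not r), 0
6. not (not Box p or not r), 0
7. Box p, 0
8. r, 0
9. p, 0
10. not Box p, 0
11. p or r, 1
12. not (not Box p or not r), 1
13. Box p, 1
14. r, 1
15. p, 1
16. not p, 2
17. not (not Box p or not r), 2
18. Box p, 2
19. r, 2
20. p, 2
Accessibility: 0R0, 0R1, 0R2, 1R1, 2R2
Branch closes: p and not p both at 2.
All branches of the tableau close; one closing branch shown above.

Unsatisfiable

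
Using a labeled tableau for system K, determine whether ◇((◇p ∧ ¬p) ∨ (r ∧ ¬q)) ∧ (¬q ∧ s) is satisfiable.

Satisfiable

1. ◇((◇p ∧ ¬p) ∨ (r ∧ ¬q)) ∧ (¬q ∧ s), u
2. ◇((◇p ∧ ¬p) ∨ (r ∧ ¬q)), u
3. ¬q ∧ s, u
4. ¬q, u
5. s, u
6. (◇p ∧ ¬p) ∨ (r ∧ ¬q), v
7. r ∧ ¬q, v
8. r, v
9. ¬q, v
Accessibility: uRv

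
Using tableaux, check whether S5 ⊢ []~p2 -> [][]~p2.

Tableau for the negation ~([]~p2 -> [][]~p2):
1. ~([]~p2 -> [][]~p2), w0
2. []~p2, w0
3. ~[][]~p2, w0
4. ~p2, w0
5. ~[]~p2, w1
6. ~p2, w1
7. p2, w2
8. ~p2, w2
Accessibility: w0Rw0, w0Rw1, w0Rw2, w1Rw0, w1Rw1, w1Rw2, w2Rw0, w2Rw1, w2Rw2
Branch closes: p2 and ~p2 both at w2.
Every branch of the negation's tableau closes; the branch above is one of them.

Valid in S5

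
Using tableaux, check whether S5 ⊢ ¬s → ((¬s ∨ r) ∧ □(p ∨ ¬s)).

Not valid

Tableau for the negation ¬(¬s → ((¬s ∨ r) ∧ □(p ∨ ¬s))):
1. ¬(¬s → ((¬s ∨ r) ∧ □(p ∨ ¬s))), u
2. ¬s, u
3. ¬((¬s ∨ r) ∧ □(p ∨ ¬s)), u
4. ¬□(p ∨ ¬s), u
5. ¬(p ∨ ¬s), v
6. ¬p, v
7. s, v
Accessibility: uRu, uRv, vRu, vRv
The negation has an open branch (countermodel exists).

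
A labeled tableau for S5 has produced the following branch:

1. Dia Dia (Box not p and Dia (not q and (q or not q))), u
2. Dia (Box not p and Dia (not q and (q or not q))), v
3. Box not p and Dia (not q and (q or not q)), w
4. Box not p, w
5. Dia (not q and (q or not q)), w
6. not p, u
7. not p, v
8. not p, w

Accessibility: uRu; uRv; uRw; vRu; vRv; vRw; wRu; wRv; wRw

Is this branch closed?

No world carries both an atom and its negation.

Not closed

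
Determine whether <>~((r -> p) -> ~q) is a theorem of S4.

Invalid (countermodel exists)

Tableau for the negation ~<>~((r -> p) -> ~q):
1. ~<>~((r -> p) -> ~q), w0
2. (r -> p) -> ~q, w0
3. ~q, w0
Accessibility: w0Rw0
The negation has an open branch (countermodel exists).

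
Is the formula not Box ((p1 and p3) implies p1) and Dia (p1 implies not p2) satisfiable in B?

1. not Box ((p1 and p3) implies p1) and Dia (p1 implies not p2), u
2. not Box ((p1 and p3) implies p1), u
3. Dia (p1 implies not p2), u
4. not ((p1 and p3) implies p1), v
5. p1 and p3, v
6. not p1, v
7. p1, v
8. p3, v
Accessibility: uRu, uRv, vRu, vRv
Branch closes: p1 and not p1 both at v.
(One branch shown.) All branches close.

Unsatisfiable (every branch closes)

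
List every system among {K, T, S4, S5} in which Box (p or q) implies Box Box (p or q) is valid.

S4, S5

S4-tableau for the negation not (Box (p or q) implies Box Box (p or q)):
1. not (Box (p or q) implies Box Box (p or q)), u
2. Box (p or q), u
3. not Box Box (p or q), u
4. p or q, u
5. q, u
6. not Box (p or q), v
7. p or q, v
8. q, v
9. not (p or q), w
10. not p, w
11. not q, w
12. p or q, w
13. q, w
Accessibility: uRu, uRv, uRw, vRv, vRw, wRw
Branch closes: q and not q both at w.
Every branch closes (one shown): valid in S4, hence also in S5 (every theorem of S4 is a theorem of S5).
T-tableau for the negation not (Box (p or q) implies Box Box (p or q)):
1. not (Box (p or q) implies Box Box (p or q)), u
2. Box (p or q), u
3. not Box Box (p or q), u
4. p or q, u
5. q, u
6. not Box (p or q), v
7. p or q, v
8. q, v
9. not (p or q), w
10. not p, w
11. not q, w
Accessibility: uRu, uRv, vRv, vRw, wRw
Complete open branch: countermodel on a T-frame, so not valid in T, nor in K (the same frame is also a K-frame).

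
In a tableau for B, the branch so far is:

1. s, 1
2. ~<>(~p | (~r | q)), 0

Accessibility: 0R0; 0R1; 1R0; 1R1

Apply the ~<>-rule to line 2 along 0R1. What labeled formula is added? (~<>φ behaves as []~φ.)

~(~p | (~r | q)), 1

~<>φ behaves as []~φ: propagate the negated body to each accessible world.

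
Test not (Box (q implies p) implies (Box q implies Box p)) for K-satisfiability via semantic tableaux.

Unsatisfiable (every branch closes)

1. not (Box (q implies p) implies (Box q implies Box p)), u
2. Box (q implies p), u   [neg-implies-rule on 1]
3. not (Box q implies Box p), u   [neg-implies-rule on 1]
4. Box q, u   [neg-implies-rule on 3]
5. not Box p, u   [neg-implies-rule on 3]
6. not p, v   [neg-Box-rule on 5: fresh world v, uRv]
7. q implies p, v   [Box-rule on 2 via uRv]
8. q, v   [Box-rule on 4 via uRv]
9. p, v   [implies-rule on 7 (branches; this branch)]
Accessibility: uRv
Branch closes: p and not p both at v.
All branches of the tableau close; one closing branch shown above.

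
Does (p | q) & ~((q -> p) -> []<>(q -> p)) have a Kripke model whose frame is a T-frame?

1. (p | q) & ~((q -> p) -> []<>(q -> p)), u
2. p | q, u
3. ~((q -> p) -> []<>(q -> p)), u
4. q -> p, u
5. ~[]<>(q -> p), u
6. q, u
7. p, u
8. ~<>(q -> p), v
9. ~(q -> p), v
10. q, v
11. ~p, v
Accessibility: uRu, uRv, vRv

Satisfiable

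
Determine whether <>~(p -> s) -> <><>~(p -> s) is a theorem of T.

Yes, valid

Tableau for the negation ~(<>~(p -> s) -> <><>~(p -> s)):
1. ~(<>~(p -> s) -> <><>~(p -> s)), w0
2. <>~(p -> s), w0   [~->-rule on 1]
3. ~<><>~(p -> s), w0   [~->-rule on 1]
4. ~<>~(p -> s), w0   [~<>-rule on 3 via w0Rw0]
5. p -> s, w0   [~<>-rule on 4 via w0Rw0]
6. s, w0   [->-rule on 5 (branches; this branch)]
7. ~(p -> s), w1   [<>-rule on 2: fresh world w1, w0Rw1]
8. p, w1   [~->-rule on 7]
9. ~s, w1   [~->-rule on 7]
10. ~<>~(p -> s), w1   [~<>-rule on 3 via w0Rw1]
11. p -> s, w1   [~<>-rule on 4 via w0Rw1]
12. s, w1   [->-rule on 11 (branches; this branch)]
Accessibility: w0Rw0, w0Rw1, w1Rw1
Branch closes: s and ~s both at w1.
Every branch of the negation's tableau closes; the branch above is one of them.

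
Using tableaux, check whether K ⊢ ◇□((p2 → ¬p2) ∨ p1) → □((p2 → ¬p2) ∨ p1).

Not valid

Tableau for the negation ¬(◇□((p2 → ¬p2) ∨ p1) → □((p2 → ¬p2) ∨ p1)):
1. ¬(◇□((p2 → ¬p2) ∨ p1) → □((p2 → ¬p2) ∨ p1)), w0
2. ◇□((p2 → ¬p2) ∨ p1), w0   [¬→-rule on 1]
3. ¬□((p2 → ¬p2) ∨ p1), w0   [¬→-rule on 1]
4. □((p2 → ¬p2) ∨ p1), w1   [◇-rule on 2: fresh world w1, w0Rw1]
5. ¬((p2 → ¬p2) ∨ p1), w2   [¬□-rule on 3: fresh world w2, w0Rw2]
6. ¬(p2 → ¬p2), w2   [¬∨-rule on 5]
7. ¬p1, w2   [¬∨-rule on 5]
8. p2, w2   [¬→-rule on 6]
Accessibility: w0Rw1, w0Rw2
The negation has an open branch (countermodel exists).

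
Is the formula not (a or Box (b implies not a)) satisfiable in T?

Satisfiable (open branch found)

1. not (a or Box (b implies not a)), 0
2. not a, 0
3. not Box (b implies not a), 0
4. not (b implies not a), 1
5. b, 1
6. a, 1
Accessibility: 0R0, 0R1, 1R1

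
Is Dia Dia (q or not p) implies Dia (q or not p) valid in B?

Tableau for the negation not (Dia Dia (q or not p) implies Dia (q or not p)):
1. not (Dia Dia (q or not p) implies Dia (q or not p)), 0
2. Dia Dia (q or not p), 0
3. not Dia (q or not p), 0
4. not (q or not p), 0
5. not q, 0
6. p, 0
7. Dia (q or not p), 1
8. not (q or not p), 1
9. not q, 1
10. p, 1
11. q or not p, 2
12. not p, 2
Accessibility: 0R0, 0R1, 1R0, 1R1, 1R2, 2R1, 2R2
The negation has an open branch (countermodel exists).

No, not valid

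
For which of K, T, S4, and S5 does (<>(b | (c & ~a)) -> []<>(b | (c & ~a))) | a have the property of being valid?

S4-tableau for the negation ~((<>(b | (c & ~a)) -> []<>(b | (c & ~a))) | a):
1. ~((<>(b | (c & ~a)) -> []<>(b | (c & ~a))) | a), w0
2. ~(<>(b | (c & ~a)) -> []<>(b | (c & ~a))), w0
3. ~a, w0
4. <>(b | (c & ~a)), w0
5. ~[]<>(b | (c & ~a)), w0
6. b | (c & ~a), w1
7. c & ~a, w1
8. c, w1
9. ~a, w1
10. ~<>(b | (c & ~a)), w2
11. ~(b | (c & ~a)), w2
12. ~b, w2
13. ~(c & ~a), w2
14. a, w2
Accessibility: w0Rw0, w0Rw1, w0Rw2, w1Rw1, w2Rw2
Complete open branch: countermodel on an S4-frame, so not valid in S4, nor in K, T (the same frame is also a K-frame and a T-frame).
S5-tableau for the negation ~((<>(b | (c & ~a)) -> []<>(b | (c & ~a))) | a):
1. ~((<>(b | (c & ~a)) -> []<>(b | (c & ~a))) | a), w0
2. ~(<>(b | (c & ~a)) -> []<>(b | (c & ~a))), w0
3. ~a, w0
4. <>(b | (c & ~a)), w0
5. ~[]<>(b | (c & ~a)), w0
6. b | (c & ~a), w1
7. c & ~a, w1
8. c, w1
9. ~a, w1
10. ~<>(b | (c & ~a)), w2
11. ~(b | (c & ~a)), w0
12. ~b, w0
13. ~(c & ~a), w0
14. ~(b | (c & ~a)), w1
15. ~b, w1
16. ~(c & ~a), w1
17. ~(b | (c & ~a)), w2
18. ~b, w2
19. ~(c & ~a), w2
20. ~c, w0
21. a, w1
Accessibility: w0Rw0, w0Rw1, w0Rw2, w1Rw0, w1Rw1, w1Rw2, w2Rw0, w2Rw1, w2Rw2
Branch closes: a and ~a both at w1.
Every branch closes (one shown): valid in S5.

S5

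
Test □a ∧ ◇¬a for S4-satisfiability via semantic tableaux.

1. □a ∧ ◇¬a, u
2. □a, u
3. ◇¬a, u
4. a, u
5. ¬a, v
6. a, v
Accessibility: uRu, uRv, vRv
Branch closes: a and ¬a both at v.
Every branch closes; the branch above is one of them.

No, unsatisfiable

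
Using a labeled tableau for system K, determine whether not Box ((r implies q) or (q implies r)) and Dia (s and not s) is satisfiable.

Unsatisfiable (every branch closes)

1. not Box ((r implies q) or (q implies r)) and Dia (s and not s), 0
2. not Box ((r implies q) or (q implies r)), 0
3. Dia (s and not s), 0
4. not ((r implies q) or (q implies r)), 1
5. not (r implies q), 1
6. not (q implies r), 1
7. r, 1
8. not q, 1
9. q, 1
10. not r, 1
Accessibility: 0R1
Branch closes: q and not q both at 1.
All branches of the tableau close; one closing branch shown above.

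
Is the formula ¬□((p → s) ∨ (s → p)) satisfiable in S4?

Unsatisfiable

1. ¬□((p → s) ∨ (s → p)), u
2. ¬((p → s) ∨ (s → p)), v
3. ¬(p → s), v
4. ¬(s → p), v
5. p, v
6. ¬s, v
7. s, v
8. ¬p, v
Accessibility: uRu, uRv, vRv
Branch closes: s and ¬s both at v.
Every branch closes; the branch above is one of them.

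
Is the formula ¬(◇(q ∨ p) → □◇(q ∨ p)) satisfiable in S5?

1. ¬(◇(q ∨ p) → □◇(q ∨ p)), u
2. ◇(q ∨ p), u   [¬→-rule on 1]
3. ¬□◇(q ∨ p), u   [¬→-rule on 1]
4. q ∨ p, v   [◇-rule on 2: fresh world v, uRv]
5. p, v   [∨-rule on 4 (branches; this branch)]
6. ¬◇(q ∨ p), w   [¬□-rule on 3: fresh world w, uRw]
7. ¬(q ∨ p), u   [¬◇-rule on 6 via wRu]
8. ¬q, u   [¬∨-rule on 7]
9. ¬p, u   [¬∨-rule on 7]
10. ¬(q ∨ p), v   [¬◇-rule on 6 via wRv]
11. ¬q, v   [¬∨-rule on 10]
12. ¬p, v   [¬∨-rule on 10]
Accessibility: uRu, uRv, uRw, vRu, vRv, vRw, wRu, wRv, wRw
Branch closes: p and ¬p both at v.
Every branch closes; the branch above is one of them.

Unsatisfiable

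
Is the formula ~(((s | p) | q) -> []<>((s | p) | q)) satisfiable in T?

Satisfiable

1. ~(((s | p) | q) -> []<>((s | p) | q)), w0
2. (s | p) | q, w0   [~->-rule on 1]
3. ~[]<>((s | p) | q), w0   [~->-rule on 1]
4. q, w0   [|-rule on 2 (branches; this branch)]
5. ~<>((s | p) | q), w1   [~[]-rule on 3: fresh world w1, w0Rw1]
6. ~((s | p) | q), w1   [~<>-rule on 5 via w1Rw1]
7. ~(s | p), w1   [~|-rule on 6]
8. ~q, w1   [~|-rule on 6]
9. ~s, w1   [~|-rule on 7]
10. ~p, w1   [~|-rule on 7]
Accessibility: w0Rw0, w0Rw1, w1Rw1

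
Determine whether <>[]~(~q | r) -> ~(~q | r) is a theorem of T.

Tableau for the negation ~(<>[]~(~q | r) -> ~(~q | r)):
1. ~(<>[]~(~q | r) -> ~(~q | r)), w0
2. <>[]~(~q | r), w0
3. ~q | r, w0
4. r, w0
5. []~(~q | r), w1
6. ~(~q | r), w1
7. q, w1
8. ~r, w1
Accessibility: w0Rw0, w0Rw1, w1Rw1
The negation has an open branch (countermodel exists).

Not valid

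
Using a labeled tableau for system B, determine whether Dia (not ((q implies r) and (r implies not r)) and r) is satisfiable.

1. Dia (not ((q implies r) and (r implies not r)) and r), w0
2. not ((q implies r) and (r implies not r)) and r, w1
3. not ((q implies r) and (r implies not r)), w1
4. r, w1
5. not (r implies not r), w1
Accessibility: w0Rw0, w0Rw1, w1Rw0, w1Rw1

Satisfiable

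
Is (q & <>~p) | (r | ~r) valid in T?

Tableau for the negation ~((q & <>~p) | (r | ~r)):
1. ~((q & <>~p) | (r | ~r)), w0
2. ~(q & <>~p), w0
3. ~(r | ~r), w0
4. ~r, w0
5. r, w0
Accessibility: w0Rw0
Branch closes: r and ~r both at w0.
All branches of the negation close; one closing branch shown above.

Valid in T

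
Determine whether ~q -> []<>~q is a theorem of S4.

No, not valid

Tableau for the negation ~(~q -> []<>~q):
1. ~(~q -> []<>~q), w0
2. ~q, w0
3. ~[]<>~q, w0
4. ~<>~q, w1
5. q, w1
Accessibility: w0Rw0, w0Rw1, w1Rw1
The negation has an open branch (countermodel exists).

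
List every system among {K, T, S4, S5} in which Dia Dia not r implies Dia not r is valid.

S4, S5

S4-tableau for the negation not (Dia Dia not r implies Dia not r):
1. not (Dia Dia not r implies Dia not r), 0
2. Dia Dia not r, 0   [neg-implies-rule on 1]
3. not Dia not r, 0   [neg-implies-rule on 1]
4. r, 0   [neg-Dia-rule on 3 via 0R0]
5. Dia not r, 1   [Dia-rule on 2: fresh world 1, 0R1]
6. r, 1   [neg-Dia-rule on 3 via 0R1]
7. not r, 2   [Dia-rule on 5: fresh world 2, 1R2]
8. r, 2   [neg-Dia-rule on 3 via 0R2]
Accessibility: 0R0, 0R1, 0R2, 1R1, 1R2, 2R2
Branch closes: r and not r both at 2.
Every branch closes (one shown): valid in S4, hence also in S5 (every theorem of S4 is a theorem of S5).
T-tableau for the negation not (Dia Dia not r implies Dia not r):
1. not (Dia Dia not r implies Dia not r), 0
2. Dia Dia not r, 0   [neg-implies-rule on 1]
3. not Dia not r, 0   [neg-implies-rule on 1]
4. r, 0   [neg-Dia-rule on 3 via 0R0]
5. Dia not r, 1   [Dia-rule on 2: fresh world 1, 0R1]
6. r, 1   [neg-Dia-rule on 3 via 0R1]
7. not r, 2   [Dia-rule on 5: fresh world 2, 1R2]
Accessibility: 0R0, 0R1, 1R1, 1R2, 2R2
Complete open branch: countermodel on a T-frame, so not valid in T, nor in K (the same frame is also a K-frame).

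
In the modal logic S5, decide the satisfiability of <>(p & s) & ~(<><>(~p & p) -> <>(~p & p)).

Unsatisfiable

1. <>(p & s) & ~(<><>(~p & p) -> <>(~p & p)), 0
2. <>(p & s), 0
3. ~(<><>(~p & p) -> <>(~p & p)), 0
4. <><>(~p & p), 0
5. ~<>(~p & p), 0
6. ~(~p & p), 0
7. ~p, 0
8. p & s, 1
9. p, 1
10. s, 1
11. ~(~p & p), 1
12. <>(~p & p), 2
13. ~(~p & p), 2
14. ~p, 2
15. ~p & p, 3
16. ~p, 3
17. p, 3
Accessibility: 0R0, 0R1, 0R2, 0R3, 1R0, 1R1, 1R2, 1R3, 2R0, 2R1, 2R2, 2R3, 3R0, 3R1, 3R2, 3R3
Branch closes: p and ~p both at 3.
(One branch shown.) All branches close.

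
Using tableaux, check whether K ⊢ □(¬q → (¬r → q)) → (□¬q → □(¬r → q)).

Tableau for the negation ¬(□(¬q → (¬r → q)) → (□¬q → □(¬r → q))):
1. ¬(□(¬q → (¬r → q)) → (□¬q → □(¬r → q))), u
2. □(¬q → (¬r → q)), u   [¬→-rule on 1]
3. ¬(□¬q → □(¬r → q)), u   [¬→-rule on 1]
4. □¬q, u   [¬→-rule on 3]
5. ¬□(¬r → q), u   [¬→-rule on 3]
6. ¬(¬r → q), v   [¬□-rule on 5: fresh world v, uRv]
7. ¬r, v   [¬→-rule on 6]
8. ¬q, v   [¬→-rule on 6]
9. ¬q → (¬r → q), v   [□-rule on 2 via uRv]
10. ¬r → q, v   [→-rule on 9 (branches; this branch)]
11. q, v   [→-rule on 10 (branches; this branch)]
Accessibility: uRv
Branch closes: q and ¬q both at v.
Every branch of the negation's tableau closes; the branch above is one of them.

Yes, valid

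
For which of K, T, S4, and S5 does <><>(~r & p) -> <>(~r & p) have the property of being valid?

S4-tableau for the negation ~(<><>(~r & p) -> <>(~r & p)):
1. ~(<><>(~r & p) -> <>(~r & p)), u
2. <><>(~r & p), u   [~->-rule on 1]
3. ~<>(~r & p), u   [~->-rule on 1]
4. ~(~r & p), u   [~<>-rule on 3 via uRu]
5. ~p, u   [~&-rule on 4 (branches; this branch)]
6. <>(~r & p), v   [<>-rule on 2: fresh world v, uRv]
7. ~(~r & p), v   [~<>-rule on 3 via uRv]
8. ~p, v   [~&-rule on 7 (branches; this branch)]
9. ~r & p, w   [<>-rule on 6: fresh world w, vRw]
10. ~r, w   [&-rule on 9]
11. p, w   [&-rule on 9]
12. ~(~r & p), w   [~<>-rule on 3 via uRw]
13. ~p, w   [~&-rule on 12 (branches; this branch)]
Accessibility: uRu, uRv, uRw, vRv, vRw, wRw
Branch closes: p and ~p both at w.
Every branch closes (one shown): valid in S4, hence also in S5 (every theorem of S4 is a theorem of S5).
T-tableau for the negation ~(<><>(~r & p) -> <>(~r & p)):
1. ~(<><>(~r & p) -> <>(~r & p)), u
2. <><>(~r & p), u   [~->-rule on 1]
3. ~<>(~r & p), u   [~->-rule on 1]
4. ~(~r & p), u   [~<>-rule on 3 via uRu]
5. ~p, u   [~&-rule on 4 (branches; this branch)]
6. <>(~r & p), v   [<>-rule on 2: fresh world v, uRv]
7. ~(~r & p), v   [~<>-rule on 3 via uRv]
8. ~p, v   [~&-rule on 7 (branches; this branch)]
9. ~r & p, w   [<>-rule on 6: fresh world w, vRw]
10. ~r, w   [&-rule on 9]
11. p, w   [&-rule on 9]
Accessibility: uRu, uRv, vRv, vRw, wRw
Complete open branch: countermodel on a T-frame, so not valid in T, nor in K (the same frame is also a K-frame).

S4, S5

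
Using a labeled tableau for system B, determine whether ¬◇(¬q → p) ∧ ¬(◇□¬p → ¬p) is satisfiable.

No, unsatisfiable

1. ¬◇(¬q → p) ∧ ¬(◇□¬p → ¬p), 0
2. ¬◇(¬q → p), 0   [∧-rule on 1]
3. ¬(◇□¬p → ¬p), 0   [∧-rule on 1]
4. ◇□¬p, 0   [¬→-rule on 3]
5. p, 0   [¬→-rule on 3]
6. ¬(¬q → p), 0   [¬◇-rule on 2 via 0R0]
7. ¬q, 0   [¬→-rule on 6]
8. ¬p, 0   [¬→-rule on 6]
Accessibility: 0R0
Branch closes: p and ¬p both at 0.
(One branch shown.) All branches close.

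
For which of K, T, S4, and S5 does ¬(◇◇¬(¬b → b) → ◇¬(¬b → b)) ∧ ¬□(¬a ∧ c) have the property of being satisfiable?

T-tableau for the formula:
1. ¬(◇◇¬(¬b → b) → ◇¬(¬b → b)) ∧ ¬□(¬a ∧ c), u
2. ¬(◇◇¬(¬b → b) → ◇¬(¬b → b)), u
3. ¬□(¬a ∧ c), u
4. ◇◇¬(¬b → b), u
5. ¬◇¬(¬b → b), u
6. ¬b → b, u
7. b, u
8. ¬(¬a ∧ c), v
9. ¬b → b, v
10. ¬c, v
11. b, v
12. ◇¬(¬b → b), w
13. ¬b → b, w
14. b, w
15. ¬(¬b → b), x
16. ¬b, x
Accessibility: uRu, uRv, uRw, vRv, wRw, wRx, xRx
Complete open branch: satisfiable in T, hence also in K (this T-model is also a K-model).
S4-tableau for the formula:
1. ¬(◇◇¬(¬b → b) → ◇¬(¬b → b)) ∧ ¬□(¬a ∧ c), u
2. ¬(◇◇¬(¬b → b) → ◇¬(¬b → b)), u
3. ¬□(¬a ∧ c), u
4. ◇◇¬(¬b → b), u
5. ¬◇¬(¬b → b), u
6. ¬b → b, u
7. b, u
8. ¬(¬a ∧ c), v
9. ¬b → b, v
10. ¬c, v
11. b, v
12. ◇¬(¬b → b), w
13. ¬b → b, w
14. b, w
15. ¬(¬b → b), x
16. ¬b, x
17. ¬b → b, x
18. b, x
Accessibility: uRu, uRv, uRw, uRx, vRv, wRw, wRx, xRx
Branch closes: b and ¬b both at x.
Every branch closes (one shown): unsatisfiable in S4, hence also in S5 (every S5-frame is an S4-frame).

K, T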